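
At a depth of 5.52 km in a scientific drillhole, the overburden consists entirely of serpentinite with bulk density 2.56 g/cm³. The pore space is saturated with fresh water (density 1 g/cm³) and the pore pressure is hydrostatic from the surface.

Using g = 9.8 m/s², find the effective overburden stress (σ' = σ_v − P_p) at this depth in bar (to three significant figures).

844 bar

Overburden (lithostatic) stress σ_v:
serpentinite: 2560 kg/m³ × 9.8 m/s² × 5520 m = 1.385×10^8 Pa = 138.5 MPa
Pore pressure P_p = 1000 kg/m³ × 9.8 m/s² × 5520 m = 5.410×10^7 Pa = 54.10 MPa
Effective stress σ' = σ_v − P_p = 138.5 − 54.10 = 84.390 MPa = 843.90 bar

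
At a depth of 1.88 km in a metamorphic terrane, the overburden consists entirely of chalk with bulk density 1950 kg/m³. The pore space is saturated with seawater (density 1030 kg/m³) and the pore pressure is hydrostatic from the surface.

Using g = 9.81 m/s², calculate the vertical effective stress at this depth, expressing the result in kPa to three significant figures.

17000 kPa

Overburden (lithostatic) stress σ_v:
chalk: 1950 kg/m³ × 9.81 m/s² × 1880 m = 3.596×10^7 Pa = 35.96 MPa
Pore pressure P_p = 1030 kg/m³ × 9.81 m/s² × 1880 m = 1.900×10^7 Pa = 19.00 MPa
Effective stress σ' = σ_v − P_p = 35.96 − 19.00 = 16.967 MPa = 16967 kPa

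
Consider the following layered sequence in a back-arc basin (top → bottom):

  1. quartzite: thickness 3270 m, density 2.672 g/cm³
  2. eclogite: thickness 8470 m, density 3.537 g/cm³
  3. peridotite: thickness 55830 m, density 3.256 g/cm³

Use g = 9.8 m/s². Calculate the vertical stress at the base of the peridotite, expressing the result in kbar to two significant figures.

quartzite: 2672 kg/m³ × 9.8 m/s² × 3270 m = 8.563×10^7 Pa = 0.8563 kbar
eclogite: 3537 kg/m³ × 9.8 m/s² × 8470 m = 2.936×10^8 Pa = 2.936 kbar
peridotite: 3256 kg/m³ × 9.8 m/s² × 55830 m = 1.781×10^9 Pa = 17.81 kbar
Total = 0.8563 + 2.936 + 17.81 = 21.607 kbar

22 kbar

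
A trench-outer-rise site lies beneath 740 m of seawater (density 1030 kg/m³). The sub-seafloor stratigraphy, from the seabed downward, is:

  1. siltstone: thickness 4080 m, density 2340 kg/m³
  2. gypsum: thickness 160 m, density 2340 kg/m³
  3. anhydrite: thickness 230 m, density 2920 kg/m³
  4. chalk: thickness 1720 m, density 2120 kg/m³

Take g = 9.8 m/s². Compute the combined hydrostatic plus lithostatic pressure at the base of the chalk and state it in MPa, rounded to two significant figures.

seawater: 1030 kg/m³ × 9.8 m/s² × 740 m = 7.470×10^6 Pa = 7.470 MPa
siltstone: 2340 kg/m³ × 9.8 m/s² × 4080 m = 9.356×10^7 Pa = 93.56 MPa
gypsum: 2340 kg/m³ × 9.8 m/s² × 160 m = 3.669×10^6 Pa = 3.669 MPa
anhydrite: 2920 kg/m³ × 9.8 m/s² × 230 m = 6.582×10^6 Pa = 6.582 MPa
chalk: 2120 kg/m³ × 9.8 m/s² × 1720 m = 3.573×10^7 Pa = 35.73 MPa
Total = 7.470 + 93.56 + 3.669 + 6.582 + 35.73 = 147.02 MPa

150 MPa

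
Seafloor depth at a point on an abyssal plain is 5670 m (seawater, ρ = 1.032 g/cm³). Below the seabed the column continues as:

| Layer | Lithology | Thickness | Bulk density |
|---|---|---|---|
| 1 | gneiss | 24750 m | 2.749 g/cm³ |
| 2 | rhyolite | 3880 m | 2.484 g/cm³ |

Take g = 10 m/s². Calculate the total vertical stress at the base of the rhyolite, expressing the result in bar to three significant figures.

seawater: 1032 kg/m³ × 10 m/s² × 5670 m = 5.851×10^7 Pa = 585.1 bar
gneiss: 2749 kg/m³ × 10 m/s² × 24750 m = 6.804×10^8 Pa = 6804 bar
rhyolite: 2484 kg/m³ × 10 m/s² × 3880 m = 9.638×10^7 Pa = 963.8 bar
Total = 585.1 + 6804 + 963.8 = 8352.7 bar

8350 bar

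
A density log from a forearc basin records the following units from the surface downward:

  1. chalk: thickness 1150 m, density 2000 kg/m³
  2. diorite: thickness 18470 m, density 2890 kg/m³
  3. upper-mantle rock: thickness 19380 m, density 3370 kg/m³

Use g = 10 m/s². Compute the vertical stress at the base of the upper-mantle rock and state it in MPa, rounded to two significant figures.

1200 MPa

chalk: 2000 kg/m³ × 10 m/s² × 1150 m = 2.300×10^7 Pa = 23.00 MPa
diorite: 2890 kg/m³ × 10 m/s² × 18470 m = 5.338×10^8 Pa = 533.8 MPa
upper-mantle rock: 3370 kg/m³ × 10 m/s² × 19380 m = 6.531×10^8 Pa = 653.1 MPa
Total = 23.00 + 533.8 + 653.1 = 1209.9 MPa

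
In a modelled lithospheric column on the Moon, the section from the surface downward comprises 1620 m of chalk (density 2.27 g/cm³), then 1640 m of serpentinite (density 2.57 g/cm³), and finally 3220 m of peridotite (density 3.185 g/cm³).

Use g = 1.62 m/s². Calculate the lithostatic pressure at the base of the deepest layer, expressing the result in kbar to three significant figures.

chalk: 2270 kg/m³ × 1.62 m/s² × 1620 m = 5.957×10^6 Pa = 0.05957 kbar
serpentinite: 2570 kg/m³ × 1.62 m/s² × 1640 m = 6.828×10^6 Pa = 0.06828 kbar
peridotite: 3185 kg/m³ × 1.62 m/s² × 3220 m = 1.661×10^7 Pa = 0.1661 kbar
Total = 0.05957 + 0.06828 + 0.1661 = 0.29400 kbar

0.294 kbar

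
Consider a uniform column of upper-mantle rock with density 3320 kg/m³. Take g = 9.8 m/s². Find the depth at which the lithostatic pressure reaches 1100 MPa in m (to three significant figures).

33800 m

h = P/(ρg) = 1100 MPa / (3320 kg/m³ × 9.8 m/s²) = 1.100×10^9 Pa / 32536 Pa/m = 33809 m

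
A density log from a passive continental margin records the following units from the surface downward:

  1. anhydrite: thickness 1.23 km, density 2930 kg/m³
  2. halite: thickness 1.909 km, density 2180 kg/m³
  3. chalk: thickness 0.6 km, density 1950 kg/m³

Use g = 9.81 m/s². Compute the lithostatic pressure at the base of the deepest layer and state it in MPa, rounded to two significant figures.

88 MPa

anhydrite: 2930 kg/m³ × 9.81 m/s² × 1230 m = 3.535×10^7 Pa = 35.35 MPa
halite: 2180 kg/m³ × 9.81 m/s² × 1909 m = 4.083×10^7 Pa = 40.83 MPa
chalk: 1950 kg/m³ × 9.81 m/s² × 600 m = 1.148×10^7 Pa = 11.48 MPa
Total = 35.35 + 40.83 + 11.48 = 87.657 MPa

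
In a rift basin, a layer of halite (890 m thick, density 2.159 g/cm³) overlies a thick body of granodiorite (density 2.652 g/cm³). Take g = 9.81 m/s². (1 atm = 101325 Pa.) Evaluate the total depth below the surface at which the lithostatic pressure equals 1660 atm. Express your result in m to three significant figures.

Pressure at base of upper layers: 2159×9.81×890 = 1.885×10^7 Pa = 186.0 atm
Remaining pressure to be supplied by granodiorite: 1.682×10^8 − 1.885×10^7 = 1.493×10^8 Pa
Additional depth in granodiorite = 1.493×10^8 Pa / (2652 kg/m³ × 9.81 m/s²) = 5740.7 m
Total depth = 890 m + 5740.7 m = 6630.7 m

6630 m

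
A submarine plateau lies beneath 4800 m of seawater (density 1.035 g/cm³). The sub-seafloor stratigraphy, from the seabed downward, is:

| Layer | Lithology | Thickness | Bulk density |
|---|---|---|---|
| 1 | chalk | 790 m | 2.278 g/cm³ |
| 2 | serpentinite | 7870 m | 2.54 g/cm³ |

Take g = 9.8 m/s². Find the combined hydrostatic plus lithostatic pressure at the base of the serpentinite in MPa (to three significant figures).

262 MPa

seawater: 1035 kg/m³ × 9.8 m/s² × 4800 m = 4.869×10^7 Pa = 48.69 MPa
chalk: 2278 kg/m³ × 9.8 m/s² × 790 m = 1.764×10^7 Pa = 17.64 MPa
serpentinite: 2540 kg/m³ × 9.8 m/s² × 7870 m = 1.959×10^8 Pa = 195.9 MPa
Total = 48.69 + 17.64 + 195.9 = 262.22 MPa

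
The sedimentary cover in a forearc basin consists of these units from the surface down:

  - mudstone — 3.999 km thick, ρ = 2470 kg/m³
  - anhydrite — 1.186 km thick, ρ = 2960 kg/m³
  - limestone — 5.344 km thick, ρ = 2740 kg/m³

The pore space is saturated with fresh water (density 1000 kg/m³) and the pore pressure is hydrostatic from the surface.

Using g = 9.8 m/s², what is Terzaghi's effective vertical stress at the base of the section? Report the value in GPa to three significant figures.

Overburden (lithostatic) stress σ_v:
mudstone: 2470 kg/m³ × 9.8 m/s² × 3999 m = 9.680×10^7 Pa = 96.80 MPa
anhydrite: 2960 kg/m³ × 9.8 m/s² × 1186 m = 3.440×10^7 Pa = 34.40 MPa
limestone: 2740 kg/m³ × 9.8 m/s² × 5344 m = 1.435×10^8 Pa = 143.5 MPa
Total = 96.80 + 34.40 + 143.5 = 274.70 MPa
Pore pressure P_p = 1000 kg/m³ × 9.8 m/s² × 10529 m = 1.032×10^8 Pa = 103.2 MPa
Effective stress σ' = σ_v − P_p = 274.7 − 103.2 = 171.52 MPa = 0.17152 GPa

0.172 GPa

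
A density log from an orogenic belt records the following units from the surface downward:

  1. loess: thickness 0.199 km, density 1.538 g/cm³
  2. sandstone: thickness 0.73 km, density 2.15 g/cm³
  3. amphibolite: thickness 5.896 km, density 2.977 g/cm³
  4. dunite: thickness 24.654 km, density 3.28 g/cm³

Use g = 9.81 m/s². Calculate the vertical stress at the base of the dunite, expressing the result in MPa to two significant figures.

980 MPa

loess: 1538 kg/m³ × 9.81 m/s² × 199 m = 3.002×10^6 Pa = 3.002 MPa
sandstone: 2150 kg/m³ × 9.81 m/s² × 730 m = 1.540×10^7 Pa = 15.40 MPa
amphibolite: 2977 kg/m³ × 9.81 m/s² × 5896 m = 1.722×10^8 Pa = 172.2 MPa
dunite: 3280 kg/m³ × 9.81 m/s² × 24654 m = 7.933×10^8 Pa = 793.3 MPa
Total = 3.002 + 15.40 + 172.2 + 793.3 = 983.88 MPa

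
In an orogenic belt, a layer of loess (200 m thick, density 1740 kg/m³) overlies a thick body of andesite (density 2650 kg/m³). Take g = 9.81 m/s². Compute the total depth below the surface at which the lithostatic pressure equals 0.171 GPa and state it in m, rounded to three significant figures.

6650 m

Pressure at base of upper layers: 1740×9.81×200 = 3.414×10^6 Pa = 3.414×10^-3 GPa
Remaining pressure to be supplied by andesite: 1.710×10^8 − 3.414×10^6 = 1.676×10^8 Pa
Additional depth in andesite = 1.676×10^8 Pa / (2650 kg/m³ × 9.81 m/s²) = 6446.5 m
Total depth = 200 m + 6446.5 m = 6646.5 m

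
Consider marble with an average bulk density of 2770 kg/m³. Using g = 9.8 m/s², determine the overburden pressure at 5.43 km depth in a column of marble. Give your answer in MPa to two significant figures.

marble: 2770 kg/m³ × 9.8 m/s² × 5430 m = 1.474×10^8 Pa = 147.4 MPa

150 MPa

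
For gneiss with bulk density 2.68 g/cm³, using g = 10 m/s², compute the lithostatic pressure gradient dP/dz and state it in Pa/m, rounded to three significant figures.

dP/dz = ρg = 2680 kg/m³ × 10 m/s² = 26800 Pa/m

26800 Pa/m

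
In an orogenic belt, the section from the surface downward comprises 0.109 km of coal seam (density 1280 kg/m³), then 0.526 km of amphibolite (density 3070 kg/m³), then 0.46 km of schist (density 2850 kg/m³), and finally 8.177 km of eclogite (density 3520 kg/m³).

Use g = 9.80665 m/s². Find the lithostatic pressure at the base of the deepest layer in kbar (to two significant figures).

3.1 kbar

coal seam: 1280 kg/m³ × 9.80665 m/s² × 109 m = 1.368×10^6 Pa = 0.01368 kbar
amphibolite: 3070 kg/m³ × 9.80665 m/s² × 526 m = 1.584×10^7 Pa = 0.1584 kbar
schist: 2850 kg/m³ × 9.80665 m/s² × 460 m = 1.286×10^7 Pa = 0.1286 kbar
eclogite: 3520 kg/m³ × 9.80665 m/s² × 8177 m = 2.823×10^8 Pa = 2.823 kbar
Total = 0.01368 + 0.1584 + 0.1286 + 2.823 = 3.1233 kbar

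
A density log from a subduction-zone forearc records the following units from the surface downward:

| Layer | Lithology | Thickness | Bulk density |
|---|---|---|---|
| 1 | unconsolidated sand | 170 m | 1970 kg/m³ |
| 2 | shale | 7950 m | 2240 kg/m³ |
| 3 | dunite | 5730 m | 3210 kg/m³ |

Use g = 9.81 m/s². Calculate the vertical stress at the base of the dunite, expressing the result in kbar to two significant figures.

3.6 kbar

unconsolidated sand: 1970 kg/m³ × 9.81 m/s² × 170 m = 3.285×10^6 Pa = 0.03285 kbar
shale: 2240 kg/m³ × 9.81 m/s² × 7950 m = 1.747×10^8 Pa = 1.747 kbar
dunite: 3210 kg/m³ × 9.81 m/s² × 5730 m = 1.804×10^8 Pa = 1.804 kbar
Total = 0.03285 + 1.747 + 1.804 = 3.5842 kbar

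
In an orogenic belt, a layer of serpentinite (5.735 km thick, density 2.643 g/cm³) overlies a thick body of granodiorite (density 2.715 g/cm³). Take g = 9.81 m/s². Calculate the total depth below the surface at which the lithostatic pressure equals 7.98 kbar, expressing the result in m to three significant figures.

Pressure at base of upper layers: 2643×9.81×5735 = 1.487×10^8 Pa = 1.487 kbar
Remaining pressure to be supplied by granodiorite: 7.980×10^8 − 1.487×10^8 = 6.493×10^8 Pa
Additional depth in granodiorite = 6.493×10^8 Pa / (2715 kg/m³ × 9.81 m/s²) = 24379 m
Total depth = 5735 m + 24379 m = 30114 m

30100 m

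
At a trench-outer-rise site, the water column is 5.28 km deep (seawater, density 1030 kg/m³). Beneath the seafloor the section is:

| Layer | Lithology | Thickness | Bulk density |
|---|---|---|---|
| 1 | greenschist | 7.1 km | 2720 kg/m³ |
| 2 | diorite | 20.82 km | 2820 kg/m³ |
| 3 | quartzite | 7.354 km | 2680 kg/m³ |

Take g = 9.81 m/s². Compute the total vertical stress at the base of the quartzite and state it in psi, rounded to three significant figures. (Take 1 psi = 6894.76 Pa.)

seawater: 1030 kg/m³ × 9.81 m/s² × 5280 m = 5.335×10^7 Pa = 7738 psi
greenschist: 2720 kg/m³ × 9.81 m/s² × 7100 m = 1.895×10^8 Pa = 27478 psi
diorite: 2820 kg/m³ × 9.81 m/s² × 20820 m = 5.760×10^8 Pa = 83537 psi
quartzite: 2680 kg/m³ × 9.81 m/s² × 7354 m = 1.933×10^8 Pa = 28042 psi
Total = 7738 + 27478 + 83537 + 28042 = 1.4679×10^5 psi

147000 psi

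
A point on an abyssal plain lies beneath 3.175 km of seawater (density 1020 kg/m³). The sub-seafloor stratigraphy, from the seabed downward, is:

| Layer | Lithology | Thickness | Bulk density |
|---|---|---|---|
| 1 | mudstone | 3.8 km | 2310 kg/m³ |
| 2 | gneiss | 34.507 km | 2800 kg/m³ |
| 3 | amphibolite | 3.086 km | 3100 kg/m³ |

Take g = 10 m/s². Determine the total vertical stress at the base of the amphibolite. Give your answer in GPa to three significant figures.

seawater: 1020 kg/m³ × 10 m/s² × 3175 m = 3.239×10^7 Pa = 0.03238 GPa
mudstone: 2310 kg/m³ × 10 m/s² × 3800 m = 8.778×10^7 Pa = 0.08778 GPa
gneiss: 2800 kg/m³ × 10 m/s² × 34507 m = 9.662×10^8 Pa = 0.9662 GPa
amphibolite: 3100 kg/m³ × 10 m/s² × 3086 m = 9.567×10^7 Pa = 0.09567 GPa
Total = 0.03238 + 0.08778 + 0.9662 + 0.09567 = 1.1820 GPa

1.18 GPa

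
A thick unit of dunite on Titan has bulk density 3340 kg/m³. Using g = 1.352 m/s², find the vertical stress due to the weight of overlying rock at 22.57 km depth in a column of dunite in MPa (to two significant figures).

dunite: 3340 kg/m³ × 1.352 m/s² × 22570 m = 1.019×10^8 Pa = 101.9 MPa

100 MPa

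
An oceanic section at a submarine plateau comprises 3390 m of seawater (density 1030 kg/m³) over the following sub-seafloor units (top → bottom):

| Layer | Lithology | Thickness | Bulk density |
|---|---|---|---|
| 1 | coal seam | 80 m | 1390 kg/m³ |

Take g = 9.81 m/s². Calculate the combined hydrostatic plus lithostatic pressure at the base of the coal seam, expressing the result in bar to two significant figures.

350 bar

seawater: 1030 kg/m³ × 9.81 m/s² × 3390 m = 3.425×10^7 Pa = 342.5 bar
coal seam: 1390 kg/m³ × 9.81 m/s² × 80 m = 1.091×10^6 Pa = 10.91 bar
Total = 342.5 + 10.91 = 353.44 bar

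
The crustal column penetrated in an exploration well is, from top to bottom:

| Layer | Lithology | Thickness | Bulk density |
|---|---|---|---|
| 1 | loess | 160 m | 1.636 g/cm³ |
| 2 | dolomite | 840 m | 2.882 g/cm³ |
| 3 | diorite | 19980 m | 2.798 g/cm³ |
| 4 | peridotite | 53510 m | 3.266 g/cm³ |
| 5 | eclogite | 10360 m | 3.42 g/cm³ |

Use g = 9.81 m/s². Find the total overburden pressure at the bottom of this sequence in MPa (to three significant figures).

2640 MPa

loess: 1636 kg/m³ × 9.81 m/s² × 160 m = 2.568×10^6 Pa = 2.568 MPa
dolomite: 2882 kg/m³ × 9.81 m/s² × 840 m = 2.375×10^7 Pa = 23.75 MPa
diorite: 2798 kg/m³ × 9.81 m/s² × 19980 m = 5.484×10^8 Pa = 548.4 MPa
peridotite: 3266 kg/m³ × 9.81 m/s² × 53510 m = 1.714×10^9 Pa = 1714 MPa
eclogite: 3420 kg/m³ × 9.81 m/s² × 10360 m = 3.476×10^8 Pa = 347.6 MPa
Total = 2.568 + 23.75 + 548.4 + 1714 + 347.6 = 2636.7 MPa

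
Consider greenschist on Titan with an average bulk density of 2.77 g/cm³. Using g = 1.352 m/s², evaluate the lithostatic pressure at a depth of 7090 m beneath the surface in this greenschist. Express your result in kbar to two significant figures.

greenschist: 2770 kg/m³ × 1.352 m/s² × 7090 m = 2.655×10^7 Pa = 0.2655 kbar

0.27 kbar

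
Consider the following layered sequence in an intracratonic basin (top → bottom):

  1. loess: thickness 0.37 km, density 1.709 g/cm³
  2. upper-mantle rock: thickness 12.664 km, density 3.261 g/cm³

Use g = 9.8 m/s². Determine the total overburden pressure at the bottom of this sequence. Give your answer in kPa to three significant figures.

loess: 1709 kg/m³ × 9.8 m/s² × 370 m = 6.197×10^6 Pa = 6197 kPa
upper-mantle rock: 3261 kg/m³ × 9.8 m/s² × 12664 m = 4.047×10^8 Pa = 4.047×10^5 kPa
Total = 6197 + 4.047×10^5 = 4.1091×10^5 kPa

411000 kPa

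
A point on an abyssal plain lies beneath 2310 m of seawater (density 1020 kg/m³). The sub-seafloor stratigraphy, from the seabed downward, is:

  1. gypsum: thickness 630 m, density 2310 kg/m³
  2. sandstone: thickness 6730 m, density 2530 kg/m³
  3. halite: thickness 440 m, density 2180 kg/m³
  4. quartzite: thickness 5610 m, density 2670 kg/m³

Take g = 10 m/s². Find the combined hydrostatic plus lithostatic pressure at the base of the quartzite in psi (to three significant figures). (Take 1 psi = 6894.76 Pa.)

seawater: 1020 kg/m³ × 10 m/s² × 2310 m = 2.356×10^7 Pa = 3417 psi
gypsum: 2310 kg/m³ × 10 m/s² × 630 m = 1.455×10^7 Pa = 2111 psi
sandstone: 2530 kg/m³ × 10 m/s² × 6730 m = 1.703×10^8 Pa = 24695 psi
halite: 2180 kg/m³ × 10 m/s² × 440 m = 9.592×10^6 Pa = 1391 psi
quartzite: 2670 kg/m³ × 10 m/s² × 5610 m = 1.498×10^8 Pa = 21725 psi
Total = 3417 + 2111 + 24695 + 1391 + 21725 = 53340 psi

53300 psi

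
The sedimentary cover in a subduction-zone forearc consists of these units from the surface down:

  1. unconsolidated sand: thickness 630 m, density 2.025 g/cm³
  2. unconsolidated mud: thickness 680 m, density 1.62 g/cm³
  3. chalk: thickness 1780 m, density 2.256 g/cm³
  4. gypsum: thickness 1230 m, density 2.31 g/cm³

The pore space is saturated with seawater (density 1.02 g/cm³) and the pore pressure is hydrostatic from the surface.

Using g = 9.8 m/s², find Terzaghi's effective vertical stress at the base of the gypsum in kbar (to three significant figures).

0.473 kbar

Overburden (lithostatic) stress σ_v:
unconsolidated sand: 2025 kg/m³ × 9.8 m/s² × 630 m = 1.250×10^7 Pa = 12.50 MPa
unconsolidated mud: 1620 kg/m³ × 9.8 m/s² × 680 m = 1.080×10^7 Pa = 10.80 MPa
chalk: 2256 kg/m³ × 9.8 m/s² × 1780 m = 3.935×10^7 Pa = 39.35 MPa
gypsum: 2310 kg/m³ × 9.8 m/s² × 1230 m = 2.784×10^7 Pa = 27.84 MPa
Total = 12.50 + 10.80 + 39.35 + 27.84 = 90.496 MPa
Pore pressure P_p = 1020 kg/m³ × 9.8 m/s² × 4320 m = 4.318×10^7 Pa = 43.18 MPa
Effective stress σ' = σ_v − P_p = 90.50 − 43.18 = 47.314 MPa = 0.47314 kbar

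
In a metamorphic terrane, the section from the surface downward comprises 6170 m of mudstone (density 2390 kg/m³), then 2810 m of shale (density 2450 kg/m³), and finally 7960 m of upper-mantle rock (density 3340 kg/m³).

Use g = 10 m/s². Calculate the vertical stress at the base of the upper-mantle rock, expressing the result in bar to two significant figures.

mudstone: 2390 kg/m³ × 10 m/s² × 6170 m = 1.475×10^8 Pa = 1475 bar
shale: 2450 kg/m³ × 10 m/s² × 2810 m = 6.885×10^7 Pa = 688.5 bar
upper-mantle rock: 3340 kg/m³ × 10 m/s² × 7960 m = 2.659×10^8 Pa = 2659 bar
Total = 1475 + 688.5 + 2659 = 4821.7 bar

4800 bar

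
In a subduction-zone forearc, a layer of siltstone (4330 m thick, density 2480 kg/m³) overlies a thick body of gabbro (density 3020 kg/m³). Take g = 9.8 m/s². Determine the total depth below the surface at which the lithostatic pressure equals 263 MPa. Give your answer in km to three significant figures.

Pressure at base of upper layers: 2480×9.8×4330 = 1.052×10^8 Pa = 105.2 MPa
Remaining pressure to be supplied by gabbro: 2.630×10^8 − 1.052×10^8 = 1.578×10^8 Pa
Additional depth in gabbro = 1.578×10^8 Pa / (3020 kg/m³ × 9.8 m/s²) = 5330.6 m
Total depth = 4330 m + 5330.6 m = 9660.6 m
= 9.6606 km

9.66 km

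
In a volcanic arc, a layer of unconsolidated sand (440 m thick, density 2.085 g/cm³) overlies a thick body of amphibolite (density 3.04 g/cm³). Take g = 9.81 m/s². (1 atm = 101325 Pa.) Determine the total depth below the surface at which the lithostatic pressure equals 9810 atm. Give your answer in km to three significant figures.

Pressure at base of upper layers: 2085×9.81×440 = 9.000×10^6 Pa = 88.82 atm
Remaining pressure to be supplied by amphibolite: 9.940×10^8 − 9.000×10^6 = 9.850×10^8 Pa
Additional depth in amphibolite = 9.850×10^8 Pa / (3040 kg/m³ × 9.81 m/s²) = 33029 m
Total depth = 440 m + 33029 m = 33469 m
= 33.469 km

33.5 km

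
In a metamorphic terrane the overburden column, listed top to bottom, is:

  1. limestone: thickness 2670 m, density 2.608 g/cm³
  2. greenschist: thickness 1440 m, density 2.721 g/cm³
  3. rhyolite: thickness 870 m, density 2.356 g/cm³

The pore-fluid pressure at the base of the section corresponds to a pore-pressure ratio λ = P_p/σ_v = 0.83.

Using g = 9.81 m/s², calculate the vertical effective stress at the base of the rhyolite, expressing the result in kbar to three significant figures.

Overburden (lithostatic) stress σ_v:
limestone: 2608 kg/m³ × 9.81 m/s² × 2670 m = 6.831×10^7 Pa = 68.31 MPa
greenschist: 2721 kg/m³ × 9.81 m/s² × 1440 m = 3.844×10^7 Pa = 38.44 MPa
rhyolite: 2356 kg/m³ × 9.81 m/s² × 870 m = 2.011×10^7 Pa = 20.11 MPa
Total = 68.31 + 38.44 + 20.11 = 126.86 MPa
Pore pressure P_p = λ·σ_v = 0.83 × 126.9 MPa = 105.3 MPa
Effective stress σ' = σ_v − P_p = 126.9 − 105.3 = 21.566 MPa = 0.21566 kbar

0.216 kbar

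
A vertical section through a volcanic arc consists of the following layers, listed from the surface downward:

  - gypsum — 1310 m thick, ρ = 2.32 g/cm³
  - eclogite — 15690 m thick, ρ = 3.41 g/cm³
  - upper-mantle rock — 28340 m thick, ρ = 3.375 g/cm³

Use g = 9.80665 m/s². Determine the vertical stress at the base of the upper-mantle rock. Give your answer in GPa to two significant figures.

gypsum: 2320 kg/m³ × 9.80665 m/s² × 1310 m = 2.980×10^7 Pa = 0.02980 GPa
eclogite: 3410 kg/m³ × 9.80665 m/s² × 15690 m = 5.247×10^8 Pa = 0.5247 GPa
upper-mantle rock: 3375 kg/m³ × 9.80665 m/s² × 28340 m = 9.380×10^8 Pa = 0.9380 GPa
Total = 0.02980 + 0.5247 + 0.9380 = 1.4925 GPa

1.5 GPa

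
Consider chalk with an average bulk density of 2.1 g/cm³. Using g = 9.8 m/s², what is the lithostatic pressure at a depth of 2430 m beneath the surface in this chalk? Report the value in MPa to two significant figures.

50 MPa

chalk: 2100 kg/m³ × 9.8 m/s² × 2430 m = 5.001×10^7 Pa = 50.01 MPa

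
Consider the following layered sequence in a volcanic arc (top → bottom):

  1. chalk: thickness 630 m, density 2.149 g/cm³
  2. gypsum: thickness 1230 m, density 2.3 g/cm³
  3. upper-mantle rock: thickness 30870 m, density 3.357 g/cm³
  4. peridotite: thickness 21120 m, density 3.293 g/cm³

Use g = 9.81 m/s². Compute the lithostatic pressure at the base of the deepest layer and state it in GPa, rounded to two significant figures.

chalk: 2149 kg/m³ × 9.81 m/s² × 630 m = 1.328×10^7 Pa = 0.01328 GPa
gypsum: 2300 kg/m³ × 9.81 m/s² × 1230 m = 2.775×10^7 Pa = 0.02775 GPa
upper-mantle rock: 3357 kg/m³ × 9.81 m/s² × 30870 m = 1.017×10^9 Pa = 1.017 GPa
peridotite: 3293 kg/m³ × 9.81 m/s² × 21120 m = 6.823×10^8 Pa = 0.6823 GPa
Total = 0.01328 + 0.02775 + 1.017 + 0.6823 = 1.7399 GPa

1.7 GPa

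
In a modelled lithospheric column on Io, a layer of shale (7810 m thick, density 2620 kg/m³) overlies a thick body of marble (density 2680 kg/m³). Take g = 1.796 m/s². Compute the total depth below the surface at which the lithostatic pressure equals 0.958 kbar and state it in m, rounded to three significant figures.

20100 m

Pressure at base of upper layers: 2620×1.796×7810 = 3.675×10^7 Pa = 0.3675 kbar
Remaining pressure to be supplied by marble: 9.580×10^7 − 3.675×10^7 = 5.905×10^7 Pa
Additional depth in marble = 5.905×10^7 Pa / (2680 kg/m³ × 1.796 m/s²) = 12268 m
Total depth = 7810 m + 12268 m = 20078 m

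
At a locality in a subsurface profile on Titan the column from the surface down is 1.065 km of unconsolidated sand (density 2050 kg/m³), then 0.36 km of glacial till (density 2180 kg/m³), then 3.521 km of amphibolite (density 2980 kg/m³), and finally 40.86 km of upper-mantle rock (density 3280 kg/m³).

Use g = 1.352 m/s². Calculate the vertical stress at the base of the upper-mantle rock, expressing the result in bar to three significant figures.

1990 bar

unconsolidated sand: 2050 kg/m³ × 1.352 m/s² × 1065 m = 2.952×10^6 Pa = 29.52 bar
glacial till: 2180 kg/m³ × 1.352 m/s² × 360 m = 1.061×10^6 Pa = 10.61 bar
amphibolite: 2980 kg/m³ × 1.352 m/s² × 3521 m = 1.419×10^7 Pa = 141.9 bar
upper-mantle rock: 3280 kg/m³ × 1.352 m/s² × 40860 m = 1.812×10^8 Pa = 1812 bar
Total = 29.52 + 10.61 + 141.9 + 1812 = 1993.9 bar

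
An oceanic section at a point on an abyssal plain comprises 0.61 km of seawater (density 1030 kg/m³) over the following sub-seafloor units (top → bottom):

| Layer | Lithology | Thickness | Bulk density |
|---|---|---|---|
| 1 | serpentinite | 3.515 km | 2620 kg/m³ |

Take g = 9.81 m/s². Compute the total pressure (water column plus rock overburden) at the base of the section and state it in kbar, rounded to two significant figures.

seawater: 1030 kg/m³ × 9.81 m/s² × 610 m = 6.164×10^6 Pa = 0.06164 kbar
serpentinite: 2620 kg/m³ × 9.81 m/s² × 3515 m = 9.034×10^7 Pa = 0.9034 kbar
Total = 0.06164 + 0.9034 = 0.96507 kbar

0.97 kbar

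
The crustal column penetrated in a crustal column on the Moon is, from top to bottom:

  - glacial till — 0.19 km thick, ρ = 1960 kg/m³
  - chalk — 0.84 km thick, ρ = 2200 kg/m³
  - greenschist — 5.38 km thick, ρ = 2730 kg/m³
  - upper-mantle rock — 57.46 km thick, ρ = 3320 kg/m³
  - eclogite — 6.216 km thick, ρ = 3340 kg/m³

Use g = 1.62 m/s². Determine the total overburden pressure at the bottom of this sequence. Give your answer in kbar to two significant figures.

3.7 kbar

glacial till: 1960 kg/m³ × 1.62 m/s² × 190 m = 6.033×10^5 Pa = 6.033×10^-3 kbar
chalk: 2200 kg/m³ × 1.62 m/s² × 840 m = 2.994×10^6 Pa = 0.02994 kbar
greenschist: 2730 kg/m³ × 1.62 m/s² × 5380 m = 2.379×10^7 Pa = 0.2379 kbar
upper-mantle rock: 3320 kg/m³ × 1.62 m/s² × 57460 m = 3.090×10^8 Pa = 3.090 kbar
eclogite: 3340 kg/m³ × 1.62 m/s² × 6216 m = 3.363×10^7 Pa = 0.3363 kbar
Total = 6.033×10^-3 + 0.02994 + 0.2379 + 3.090 + 0.3363 = 3.7007 kbar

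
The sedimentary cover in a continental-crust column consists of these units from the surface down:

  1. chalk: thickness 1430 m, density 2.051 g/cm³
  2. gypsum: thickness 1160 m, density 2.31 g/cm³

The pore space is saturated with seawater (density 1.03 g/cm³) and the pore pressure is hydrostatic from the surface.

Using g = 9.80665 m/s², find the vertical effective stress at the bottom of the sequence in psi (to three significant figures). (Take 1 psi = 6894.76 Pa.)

Overburden (lithostatic) stress σ_v:
chalk: 2051 kg/m³ × 9.80665 m/s² × 1430 m = 2.876×10^7 Pa = 28.76 MPa
gypsum: 2310 kg/m³ × 9.80665 m/s² × 1160 m = 2.628×10^7 Pa = 26.28 MPa
Total = 28.76 + 26.28 = 55.040 MPa
Pore pressure P_p = 1030 kg/m³ × 9.80665 m/s² × 2590 m = 2.616×10^7 Pa = 26.16 MPa
Effective stress σ' = σ_v − P_p = 55.04 − 26.16 = 28.879 MPa = 4188.5 psi

4190 psi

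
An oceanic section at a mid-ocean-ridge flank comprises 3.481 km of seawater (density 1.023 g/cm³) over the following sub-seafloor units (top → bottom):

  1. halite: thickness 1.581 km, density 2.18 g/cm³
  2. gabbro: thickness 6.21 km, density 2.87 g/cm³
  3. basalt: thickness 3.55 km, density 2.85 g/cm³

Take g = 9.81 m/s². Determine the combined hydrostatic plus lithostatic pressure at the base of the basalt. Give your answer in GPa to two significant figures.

0.34 GPa

seawater: 1023 kg/m³ × 9.81 m/s² × 3481 m = 3.493×10^7 Pa = 0.03493 GPa
halite: 2180 kg/m³ × 9.81 m/s² × 1581 m = 3.381×10^7 Pa = 0.03381 GPa
gabbro: 2870 kg/m³ × 9.81 m/s² × 6210 m = 1.748×10^8 Pa = 0.1748 GPa
basalt: 2850 kg/m³ × 9.81 m/s² × 3550 m = 9.925×10^7 Pa = 0.09925 GPa
Total = 0.03493 + 0.03381 + 0.1748 + 0.09925 = 0.34284 GPa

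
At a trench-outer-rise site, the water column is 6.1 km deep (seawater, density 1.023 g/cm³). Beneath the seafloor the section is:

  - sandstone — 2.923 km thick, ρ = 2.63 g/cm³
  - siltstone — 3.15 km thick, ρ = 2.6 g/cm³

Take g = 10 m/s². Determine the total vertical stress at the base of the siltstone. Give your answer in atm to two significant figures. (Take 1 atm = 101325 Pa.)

seawater: 1023 kg/m³ × 10 m/s² × 6100 m = 6.240×10^7 Pa = 615.9 atm
sandstone: 2630 kg/m³ × 10 m/s² × 2923 m = 7.687×10^7 Pa = 758.7 atm
siltstone: 2600 kg/m³ × 10 m/s² × 3150 m = 8.190×10^7 Pa = 808.3 atm
Total = 615.9 + 758.7 + 808.3 = 2182.9 atm

2200 atm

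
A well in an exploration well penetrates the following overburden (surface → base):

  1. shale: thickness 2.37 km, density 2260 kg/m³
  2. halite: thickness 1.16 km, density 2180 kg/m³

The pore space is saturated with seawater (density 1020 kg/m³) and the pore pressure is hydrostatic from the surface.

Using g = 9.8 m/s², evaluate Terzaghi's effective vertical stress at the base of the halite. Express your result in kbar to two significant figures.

0.42 kbar

Overburden (lithostatic) stress σ_v:
shale: 2260 kg/m³ × 9.8 m/s² × 2370 m = 5.249×10^7 Pa = 52.49 MPa
halite: 2180 kg/m³ × 9.8 m/s² × 1160 m = 2.478×10^7 Pa = 24.78 MPa
Total = 52.49 + 24.78 = 77.273 MPa
Pore pressure P_p = 1020 kg/m³ × 9.8 m/s² × 3530 m = 3.529×10^7 Pa = 35.29 MPa
Effective stress σ' = σ_v − P_p = 77.27 − 35.29 = 41.987 MPa = 0.41987 kbar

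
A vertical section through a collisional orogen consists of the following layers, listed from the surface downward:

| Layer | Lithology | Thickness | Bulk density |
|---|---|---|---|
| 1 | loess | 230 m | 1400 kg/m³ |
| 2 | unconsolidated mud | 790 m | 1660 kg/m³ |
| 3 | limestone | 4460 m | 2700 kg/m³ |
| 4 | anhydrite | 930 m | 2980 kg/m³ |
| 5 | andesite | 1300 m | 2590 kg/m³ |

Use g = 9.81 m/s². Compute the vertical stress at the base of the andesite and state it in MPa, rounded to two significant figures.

190 MPa

loess: 1400 kg/m³ × 9.81 m/s² × 230 m = 3.159×10^6 Pa = 3.159 MPa
unconsolidated mud: 1660 kg/m³ × 9.81 m/s² × 790 m = 1.286×10^7 Pa = 12.86 MPa
limestone: 2700 kg/m³ × 9.81 m/s² × 4460 m = 1.181×10^8 Pa = 118.1 MPa
anhydrite: 2980 kg/m³ × 9.81 m/s² × 930 m = 2.719×10^7 Pa = 27.19 MPa
andesite: 2590 kg/m³ × 9.81 m/s² × 1300 m = 3.303×10^7 Pa = 33.03 MPa
Total = 3.159 + 12.86 + 118.1 + 27.19 + 33.03 = 194.37 MPa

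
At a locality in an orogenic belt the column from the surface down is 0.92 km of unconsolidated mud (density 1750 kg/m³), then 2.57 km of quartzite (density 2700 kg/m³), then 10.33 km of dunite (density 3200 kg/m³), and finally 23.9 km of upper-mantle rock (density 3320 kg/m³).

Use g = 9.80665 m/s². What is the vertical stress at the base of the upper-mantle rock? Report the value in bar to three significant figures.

11900 bar

unconsolidated mud: 1750 kg/m³ × 9.80665 m/s² × 920 m = 1.579×10^7 Pa = 157.9 bar
quartzite: 2700 kg/m³ × 9.80665 m/s² × 2570 m = 6.805×10^7 Pa = 680.5 bar
dunite: 3200 kg/m³ × 9.80665 m/s² × 10330 m = 3.242×10^8 Pa = 3242 bar
upper-mantle rock: 3320 kg/m³ × 9.80665 m/s² × 23900 m = 7.781×10^8 Pa = 7781 bar
Total = 157.9 + 680.5 + 3242 + 7781 = 11861 bar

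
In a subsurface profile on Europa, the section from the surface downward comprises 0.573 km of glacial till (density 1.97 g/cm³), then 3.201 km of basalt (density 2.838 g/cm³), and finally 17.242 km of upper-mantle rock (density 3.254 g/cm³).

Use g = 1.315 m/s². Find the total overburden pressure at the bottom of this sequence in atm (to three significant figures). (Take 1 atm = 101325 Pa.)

glacial till: 1970 kg/m³ × 1.315 m/s² × 573 m = 1.484×10^6 Pa = 14.65 atm
basalt: 2838 kg/m³ × 1.315 m/s² × 3201 m = 1.195×10^7 Pa = 117.9 atm
upper-mantle rock: 3254 kg/m³ × 1.315 m/s² × 17242 m = 7.378×10^7 Pa = 728.1 atm
Total = 14.65 + 117.9 + 728.1 = 860.69 atm

861 atm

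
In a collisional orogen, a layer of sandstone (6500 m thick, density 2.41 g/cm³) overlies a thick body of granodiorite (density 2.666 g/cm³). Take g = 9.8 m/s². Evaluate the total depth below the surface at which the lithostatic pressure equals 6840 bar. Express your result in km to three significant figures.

Pressure at base of upper layers: 2410×9.8×6500 = 1.535×10^8 Pa = 1535 bar
Remaining pressure to be supplied by granodiorite: 6.840×10^8 − 1.535×10^8 = 5.305×10^8 Pa
Additional depth in granodiorite = 5.305×10^8 Pa / (2666 kg/m³ × 9.8 m/s²) = 20304 m
Total depth = 6500 m + 20304 m = 26804 m
= 26.804 km

26.8 km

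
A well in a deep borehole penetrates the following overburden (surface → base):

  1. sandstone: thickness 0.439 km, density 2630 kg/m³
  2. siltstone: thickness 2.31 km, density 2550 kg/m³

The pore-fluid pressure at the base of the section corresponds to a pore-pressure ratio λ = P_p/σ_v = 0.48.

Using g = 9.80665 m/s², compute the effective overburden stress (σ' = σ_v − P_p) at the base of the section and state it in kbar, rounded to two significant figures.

0.36 kbar

Overburden (lithostatic) stress σ_v:
sandstone: 2630 kg/m³ × 9.80665 m/s² × 439 m = 1.132×10^7 Pa = 11.32 MPa
siltstone: 2550 kg/m³ × 9.80665 m/s² × 2310 m = 5.777×10^7 Pa = 57.77 MPa
Total = 11.32 + 57.77 = 69.089 MPa
Pore pressure P_p = λ·σ_v = 0.48 × 69.09 MPa = 33.16 MPa
Effective stress σ' = σ_v − P_p = 69.09 − 33.16 = 35.926 MPa = 0.35926 kbar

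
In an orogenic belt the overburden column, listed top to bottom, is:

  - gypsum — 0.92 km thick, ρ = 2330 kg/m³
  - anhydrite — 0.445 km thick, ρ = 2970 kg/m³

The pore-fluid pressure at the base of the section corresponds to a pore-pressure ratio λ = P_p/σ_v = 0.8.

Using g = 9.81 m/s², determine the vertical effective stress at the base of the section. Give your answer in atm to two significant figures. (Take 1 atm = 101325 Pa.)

Overburden (lithostatic) stress σ_v:
gypsum: 2330 kg/m³ × 9.81 m/s² × 920 m = 2.103×10^7 Pa = 21.03 MPa
anhydrite: 2970 kg/m³ × 9.81 m/s² × 445 m = 1.297×10^7 Pa = 12.97 MPa
Total = 21.03 + 12.97 = 33.994 MPa
Pore pressure P_p = λ·σ_v = 0.8 × 33.99 MPa = 27.20 MPa
Effective stress σ' = σ_v − P_p = 33.99 − 27.20 = 6.7988 MPa = 67.099 atm

67 atm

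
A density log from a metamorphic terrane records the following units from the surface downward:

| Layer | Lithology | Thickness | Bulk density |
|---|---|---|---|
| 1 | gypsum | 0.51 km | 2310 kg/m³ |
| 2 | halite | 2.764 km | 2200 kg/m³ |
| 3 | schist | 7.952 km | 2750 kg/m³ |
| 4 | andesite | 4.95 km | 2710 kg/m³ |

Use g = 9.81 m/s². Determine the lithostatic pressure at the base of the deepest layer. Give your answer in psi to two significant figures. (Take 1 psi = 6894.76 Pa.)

61000 psi

gypsum: 2310 kg/m³ × 9.81 m/s² × 510 m = 1.156×10^7 Pa = 1676 psi
halite: 2200 kg/m³ × 9.81 m/s² × 2764 m = 5.965×10^7 Pa = 8652 psi
schist: 2750 kg/m³ × 9.81 m/s² × 7952 m = 2.145×10^8 Pa = 31114 psi
andesite: 2710 kg/m³ × 9.81 m/s² × 4950 m = 1.316×10^8 Pa = 19086 psi
Total = 1676 + 8652 + 31114 + 19086 = 60529 psi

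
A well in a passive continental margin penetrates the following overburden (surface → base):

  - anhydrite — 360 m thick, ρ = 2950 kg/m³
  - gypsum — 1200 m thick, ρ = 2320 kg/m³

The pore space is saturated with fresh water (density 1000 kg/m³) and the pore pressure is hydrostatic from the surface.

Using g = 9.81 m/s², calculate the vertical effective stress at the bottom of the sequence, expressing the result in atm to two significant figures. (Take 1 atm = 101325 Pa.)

Overburden (lithostatic) stress σ_v:
anhydrite: 2950 kg/m³ × 9.81 m/s² × 360 m = 1.042×10^7 Pa = 10.42 MPa
gypsum: 2320 kg/m³ × 9.81 m/s² × 1200 m = 2.731×10^7 Pa = 27.31 MPa
Total = 10.42 + 27.31 = 37.729 MPa
Pore pressure P_p = 1000 kg/m³ × 9.81 m/s² × 1560 m = 1.530×10^7 Pa = 15.30 MPa
Effective stress σ' = σ_v − P_p = 37.73 − 15.30 = 22.426 MPa = 221.32 atm

220 atm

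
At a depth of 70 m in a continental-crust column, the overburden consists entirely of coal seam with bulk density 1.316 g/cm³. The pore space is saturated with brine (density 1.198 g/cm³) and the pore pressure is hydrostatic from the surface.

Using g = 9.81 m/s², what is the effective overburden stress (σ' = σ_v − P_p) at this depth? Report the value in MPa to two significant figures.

Overburden (lithostatic) stress σ_v:
coal seam: 1316 kg/m³ × 9.81 m/s² × 70 m = 9.037×10^5 Pa = 0.9037 MPa
Pore pressure P_p = 1198 kg/m³ × 9.81 m/s² × 70 m = 8.227×10^5 Pa = 0.8227 MPa
Effective stress σ' = σ_v − P_p = 0.9037 − 0.8227 = 0.081031 MPa

0.081 MPa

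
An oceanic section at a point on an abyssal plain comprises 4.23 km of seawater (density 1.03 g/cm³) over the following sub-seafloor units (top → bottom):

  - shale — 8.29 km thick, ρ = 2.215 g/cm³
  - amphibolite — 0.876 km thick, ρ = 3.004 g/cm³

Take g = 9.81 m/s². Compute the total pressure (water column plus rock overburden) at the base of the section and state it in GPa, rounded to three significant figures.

0.249 GPa

seawater: 1030 kg/m³ × 9.81 m/s² × 4230 m = 4.274×10^7 Pa = 0.04274 GPa
shale: 2215 kg/m³ × 9.81 m/s² × 8290 m = 1.801×10^8 Pa = 0.1801 GPa
amphibolite: 3004 kg/m³ × 9.81 m/s² × 876 m = 2.582×10^7 Pa = 0.02582 GPa
Total = 0.04274 + 0.1801 + 0.02582 = 0.24869 GPa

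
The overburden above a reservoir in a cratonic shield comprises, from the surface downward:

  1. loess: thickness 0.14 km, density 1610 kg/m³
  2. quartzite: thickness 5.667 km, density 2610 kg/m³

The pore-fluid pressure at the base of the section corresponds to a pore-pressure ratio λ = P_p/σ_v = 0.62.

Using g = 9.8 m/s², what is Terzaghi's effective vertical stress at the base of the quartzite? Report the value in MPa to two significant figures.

Overburden (lithostatic) stress σ_v:
loess: 1610 kg/m³ × 9.8 m/s² × 140 m = 2.209×10^6 Pa = 2.209 MPa
quartzite: 2610 kg/m³ × 9.8 m/s² × 5667 m = 1.450×10^8 Pa = 145.0 MPa
Total = 2.209 + 145.0 = 147.16 MPa
Pore pressure P_p = λ·σ_v = 0.62 × 147.2 MPa = 91.24 MPa
Effective stress σ' = σ_v − P_p = 147.2 − 91.24 = 55.921 MPa

56 MPa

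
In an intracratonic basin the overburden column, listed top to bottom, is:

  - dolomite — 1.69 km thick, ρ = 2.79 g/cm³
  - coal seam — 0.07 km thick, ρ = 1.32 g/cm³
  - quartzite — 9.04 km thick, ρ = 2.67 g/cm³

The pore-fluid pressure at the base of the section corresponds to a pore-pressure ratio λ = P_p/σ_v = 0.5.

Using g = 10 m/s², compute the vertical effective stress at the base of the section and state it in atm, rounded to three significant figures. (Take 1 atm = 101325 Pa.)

1430 atm

Overburden (lithostatic) stress σ_v:
dolomite: 2790 kg/m³ × 10 m/s² × 1690 m = 4.715×10^7 Pa = 47.15 MPa
coal seam: 1320 kg/m³ × 10 m/s² × 70 m = 9.240×10^5 Pa = 0.9240 MPa
quartzite: 2670 kg/m³ × 10 m/s² × 9040 m = 2.414×10^8 Pa = 241.4 MPa
Total = 47.15 + 0.9240 + 241.4 = 289.44 MPa
Pore pressure P_p = λ·σ_v = 0.5 × 289.4 MPa = 144.7 MPa
Effective stress σ' = σ_v − P_p = 289.4 − 144.7 = 144.72 MPa = 1428.3 atm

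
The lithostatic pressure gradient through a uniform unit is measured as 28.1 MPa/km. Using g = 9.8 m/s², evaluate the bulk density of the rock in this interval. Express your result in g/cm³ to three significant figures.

ρ = (dP/dz)/g = 28.1 MPa/km / 9.8 m/s² = 28100 Pa/m / 9.8 m/s² = 2867.3 kg/m³
= 2.867 g/cm³

2.87 g/cm³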